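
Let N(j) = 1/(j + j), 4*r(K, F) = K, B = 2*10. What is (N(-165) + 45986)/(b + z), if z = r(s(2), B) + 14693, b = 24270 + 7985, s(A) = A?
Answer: 15175379/15493005 ≈ 0.97950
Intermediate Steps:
B = 20
r(K, F) = K/4
N(j) = 1/(2*j)
b = 32255
z = 29387/2 (z = (¼)*2 + 14693 = ½ + 14693 = 29387/2 ≈ 14694.)
(N(-165) + 45986)/(b + z) = ((½)/(-165) + 45986)/(32255 + 29387/2) = ((½)*(-1/165) + 45986)/(93897/2) = (-1/330 + 45986)*(2/93897) = (15175379/330)*(2/93897) = 15175379/15493005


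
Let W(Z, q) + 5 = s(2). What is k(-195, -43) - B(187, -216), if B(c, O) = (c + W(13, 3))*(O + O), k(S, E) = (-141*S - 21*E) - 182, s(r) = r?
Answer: 107704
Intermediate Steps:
W(Z, q) = -3 (W(Z, q) = -5 + 2 = -3)
k(S, E) = -182 - 141*S - 21*E
B(c, O) = 2*O*(-3 + c) (B(c, O) = (c - 3)*(O + O) = (-3 + c)*(2*O) = 2*O*(-3 + c))
k(-195, -43) - B(187, -216) = (-182 - 141*(-195) - 21*(-43)) - 2*(-216)*(-3 + 187) = (-182 + 27495 + 903) - 2*(-216)*184 = 28216 - 1*(-79488) = 28216 + 79488 = 107704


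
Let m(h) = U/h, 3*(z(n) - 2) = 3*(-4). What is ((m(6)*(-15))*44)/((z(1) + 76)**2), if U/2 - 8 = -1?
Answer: -385/1369 ≈ -0.28123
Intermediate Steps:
U = 14 (U = 16 + 2*(-1) = 16 - 2 = 14)
z(n) = -2 (z(n) = 2 + (3*(-4))/3 = 2 + (1/3)*(-12) = 2 - 4 = -2)
m(h) = 14/h
((m(6)*(-15))*44)/((z(1) + 76)**2) = (((14/6)*(-15))*44)/((-2 + 76)**2) = (((14*(1/6))*(-15))*44)/(74**2) = (((7/3)*(-15))*44)/5476 = -35*44*(1/5476) = -1540*1/5476 = -385/1369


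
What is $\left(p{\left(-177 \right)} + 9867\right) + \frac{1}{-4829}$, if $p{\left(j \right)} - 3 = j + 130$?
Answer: $\frac{47435266}{4829} \approx 9823.0$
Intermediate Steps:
$p{\left(j \right)} = 133 + j$ ($p{\left(j \right)} = 3 + \left(j + 130\right) = 3 + \left(130 + j\right) = 133 + j$)
$\left(p{\left(-177 \right)} + 9867\right) + \frac{1}{-4829} = \left(\left(133 - 177\right) + 9867\right) + \frac{1}{-4829} = \left(-44 + 9867\right) - \frac{1}{4829} = 9823 - \frac{1}{4829} = \frac{47435266}{4829}$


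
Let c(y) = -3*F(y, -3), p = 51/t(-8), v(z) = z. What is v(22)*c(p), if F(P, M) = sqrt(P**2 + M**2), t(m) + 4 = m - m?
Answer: -99*sqrt(305)/2 ≈ -864.48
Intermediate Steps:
t(m) = -4 (t(m) = -4 + (m - m) = -4 + 0 = -4)
F(P, M) = sqrt(M**2 + P**2)
p = -51/4 (p = 51/(-4) = 51*(-1/4) = -51/4 ≈ -12.750)
c(y) = -3*sqrt(9 + y**2) (c(y) = -3*sqrt((-3)**2 + y**2) = -3*sqrt(9 + y**2))
v(22)*c(p) = 22*(-3*sqrt(9 + (-51/4)**2)) = 22*(-3*sqrt(9 + 2601/16)) = 22*(-9*sqrt(305)/4) = -99*sqrt(305)/2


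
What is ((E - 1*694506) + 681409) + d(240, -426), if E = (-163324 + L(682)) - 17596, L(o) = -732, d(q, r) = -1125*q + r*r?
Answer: -283273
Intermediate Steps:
d(q, r) = r² - 1125*q (d(q, r) = -1125*q + r² = r² - 1125*q)
E = -181652 (E = (-163324 - 732) - 17596 = -164056 - 17596 = -181652)
((E - 1*694506) + 681409) + d(240, -426) = ((-181652 - 1*694506) + 681409) + ((-426)² - 1125*240) = ((-181652 - 694506) + 681409) + (181476 - 270000) = (-876158 + 681409) - 88524 = -194749 - 88524 = -283273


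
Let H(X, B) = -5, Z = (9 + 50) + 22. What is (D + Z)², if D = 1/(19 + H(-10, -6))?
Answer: 1288225/196 ≈ 6572.6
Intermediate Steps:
Z = 81 (Z = 59 + 22 = 81)
D = 1/14 (D = 1/(19 - 5) = 1/14 ≈ 0.071429)
(D + Z)² = (1/14 + 81)² = (1135/14)² = 1288225/196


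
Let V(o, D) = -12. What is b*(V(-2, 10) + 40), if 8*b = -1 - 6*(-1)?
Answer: 35/2 ≈ 17.500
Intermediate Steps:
b = 5/8 (b = (-1 - 6*(-1))/8 = (-1 + 6)/8 = (1/8)*5 = 5/8 ≈ 0.62500)
b*(V(-2, 10) + 40) = 5*(-12 + 40)/8 = (5/8)*28 = 35/2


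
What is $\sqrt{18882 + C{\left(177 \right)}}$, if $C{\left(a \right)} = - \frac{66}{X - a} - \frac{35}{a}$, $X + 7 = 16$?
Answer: $\frac{\sqrt{115945817001}}{2478} \approx 137.41$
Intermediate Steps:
$X = 9$ ($X = -7 + 16 = 9$)
$C{\left(a \right)} = - \frac{66}{9 - a} - \frac{35}{a}$
$\sqrt{18882 + C{\left(177 \right)}} = \sqrt{18882 + \frac{315 + 31 \cdot 177}{177 \left(-9 + 177\right)}} = \sqrt{18882 + \frac{315 + 5487}{177 \cdot 168}} = \sqrt{18882 + \frac{1}{177} \cdot \frac{1}{168} \cdot 5802} = \sqrt{18882 + \frac{967}{4956}} = \sqrt{\frac{93580159}{4956}} = \frac{\sqrt{115945817001}}{2478}$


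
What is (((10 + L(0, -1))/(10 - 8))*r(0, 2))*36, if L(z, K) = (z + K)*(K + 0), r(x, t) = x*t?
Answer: 0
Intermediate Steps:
r(x, t) = t*x
L(z, K) = K*(K + z) (L(z, K) = (K + z)*K = K*(K + z))
(((10 + L(0, -1))/(10 - 8))*r(0, 2))*36 = (((10 - (-1 + 0))/(10 - 8))*(2*0))*36 = (((10 - 1*(-1))/2)*0)*36 = (((10 + 1)*(1/2))*0)*36 = ((11*(1/2))*0)*36 = ((11/2)*0)*36 = 0*36 = 0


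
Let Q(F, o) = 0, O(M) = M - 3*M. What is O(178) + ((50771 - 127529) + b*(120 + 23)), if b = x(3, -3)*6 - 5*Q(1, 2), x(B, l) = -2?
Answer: -78830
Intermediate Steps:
O(M) = -2*M
b = -12 (b = -2*6 - 5*0 = -12 + 0 = -12)
O(178) + ((50771 - 127529) + b*(120 + 23)) = -2*178 + ((50771 - 127529) - 12*(120 + 23)) = -356 + (-76758 - 12*143) = -356 + (-76758 - 1716) = -356 - 78474 = -78830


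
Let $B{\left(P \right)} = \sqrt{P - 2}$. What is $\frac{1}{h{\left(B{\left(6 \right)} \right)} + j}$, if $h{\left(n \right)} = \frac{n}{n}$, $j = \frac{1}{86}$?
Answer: $\frac{86}{87} \approx 0.98851$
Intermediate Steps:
$j = \frac{1}{86} \approx 0.011628$
$B{\left(P \right)} = \sqrt{-2 + P}$
$h{\left(n \right)} = 1$
$\frac{1}{h{\left(B{\left(6 \right)} \right)} + j} = \frac{1}{1 + \frac{1}{86}} = \frac{1}{\frac{87}{86}} = \frac{86}{87}$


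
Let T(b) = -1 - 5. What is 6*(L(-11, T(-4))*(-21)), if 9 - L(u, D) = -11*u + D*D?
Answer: 18648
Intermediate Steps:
T(b) = -6
L(u, D) = 9 - D² + 11*u (L(u, D) = 9 - (-11*u + D*D) = 9 - (-11*u + D²) = 9 - (D² - 11*u) = 9 + (-D² + 11*u) = 9 - D² + 11*u)
6*(L(-11, T(-4))*(-21)) = 6*((9 - 1*(-6)² + 11*(-11))*(-21)) = 6*((9 - 1*36 - 121)*(-21)) = 6*((9 - 36 - 121)*(-21)) = 6*(-148*(-21)) = 6*3108 = 18648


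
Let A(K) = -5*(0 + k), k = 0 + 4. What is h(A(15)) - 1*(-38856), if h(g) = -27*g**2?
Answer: 28056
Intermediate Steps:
k = 4
A(K) = -20 (A(K) = -5*(0 + 4) = -5*4 = -20)
h(A(15)) - 1*(-38856) = -27*(-20)**2 - 1*(-38856) = -27*400 + 38856 = -10800 + 38856 = 28056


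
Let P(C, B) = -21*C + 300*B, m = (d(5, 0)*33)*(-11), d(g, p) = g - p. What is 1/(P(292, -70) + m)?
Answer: -1/28947 ≈ -3.4546e-5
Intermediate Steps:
m = -1815 (m = ((5 - 1*0)*33)*(-11) = ((5 + 0)*33)*(-11) = (5*33)*(-11) = 165*(-11) = -1815)
1/(P(292, -70) + m) = 1/((-21*292 + 300*(-70)) - 1815) = 1/((-6132 - 21000) - 1815) = 1/(-27132 - 1815) = 1/(-28947) = -1/28947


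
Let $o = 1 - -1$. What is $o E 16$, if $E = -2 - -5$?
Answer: $96$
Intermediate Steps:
$E = 3$ ($E = -2 + 5 = 3$)
$o = 2$ ($o = 1 + 1 = 2$)
$o E 16 = 2 \cdot 3 \cdot 16 = 6 \cdot 16 = 96$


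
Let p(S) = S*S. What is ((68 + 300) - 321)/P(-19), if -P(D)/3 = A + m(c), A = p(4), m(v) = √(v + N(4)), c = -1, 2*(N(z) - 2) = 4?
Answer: -752/759 + 47*√3/759 ≈ -0.88352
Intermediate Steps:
N(z) = 4 (N(z) = 2 + (½)*4 = 2 + 2 = 4)
p(S) = S²
m(v) = √(4 + v) (m(v) = √(v + 4) = √(4 + v))
A = 16 (A = 4² = 16)
P(D) = -48 - 3*√3 (P(D) = -3*(16 + √(4 - 1)) = -3*(16 + √3) = -48 - 3*√3)
((68 + 300) - 321)/P(-19) = ((68 + 300) - 321)/(-48 - 3*√3) = (368 - 321)/(-48 - 3*√3) = 47/(-48 - 3*√3)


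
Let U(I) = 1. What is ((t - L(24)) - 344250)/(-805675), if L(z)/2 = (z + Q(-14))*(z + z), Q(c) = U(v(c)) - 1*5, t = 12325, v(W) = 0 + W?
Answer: 66769/161135 ≈ 0.41437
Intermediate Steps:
v(W) = W
Q(c) = -4 (Q(c) = 1 - 1*5 = 1 - 5 = -4)
L(z) = 4*z*(-4 + z) (L(z) = 2*((z - 4)*(z + z)) = 2*((-4 + z)*(2*z)) = 2*(2*z*(-4 + z)) = 4*z*(-4 + z))
((t - L(24)) - 344250)/(-805675) = ((12325 - 4*24*(-4 + 24)) - 344250)/(-805675) = ((12325 - 4*24*20) - 344250)*(-1/805675) = ((12325 - 1*1920) - 344250)*(-1/805675) = ((12325 - 1920) - 344250)*(-1/805675) = (10405 - 344250)*(-1/805675) = -333845*(-1/805675) = 66769/161135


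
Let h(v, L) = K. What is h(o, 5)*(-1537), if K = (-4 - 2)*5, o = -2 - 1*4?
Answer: 46110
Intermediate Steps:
o = -6 (o = -2 - 4 = -6)
K = -30 (K = -6*5 = -30)
h(v, L) = -30
h(o, 5)*(-1537) = -30*(-1537) = 46110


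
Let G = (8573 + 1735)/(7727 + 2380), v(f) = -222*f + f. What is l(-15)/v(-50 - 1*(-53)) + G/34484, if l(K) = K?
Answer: 145410584/6418756929 ≈ 0.022654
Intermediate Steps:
v(f) = -221*f
G = 3436/3369 (G = 10308/10107 = 10308*(1/10107) = 3436/3369 ≈ 1.0199)
l(-15)/v(-50 - 1*(-53)) + G/34484 = -15*(-1/(221*(-50 - 1*(-53)))) + (3436/3369)/34484 = -15*(-1/(221*(-50 + 53))) + (3436/3369)*(1/34484) = -15/((-221*3)) + 859/29044149 = -15/(-663) + 859/29044149 = -15*(-1/663) + 859/29044149 = 5/221 + 859/29044149 = 145410584/6418756929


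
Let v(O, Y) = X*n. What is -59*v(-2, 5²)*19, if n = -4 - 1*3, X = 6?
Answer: 47082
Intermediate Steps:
n = -7 (n = -4 - 3 = -7)
v(O, Y) = -42 (v(O, Y) = 6*(-7) = -42)
-59*v(-2, 5²)*19 = -59*(-42)*19 = 2478*19 = 47082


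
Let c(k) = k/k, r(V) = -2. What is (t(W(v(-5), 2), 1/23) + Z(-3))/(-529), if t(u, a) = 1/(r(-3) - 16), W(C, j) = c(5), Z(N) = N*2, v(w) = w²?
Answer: 109/9522 ≈ 0.011447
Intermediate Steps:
Z(N) = 2*N
c(k) = 1
W(C, j) = 1
t(u, a) = -1/18 (t(u, a) = 1/(-2 - 16) = 1/(-18) = -1/18)
(t(W(v(-5), 2), 1/23) + Z(-3))/(-529) = (-1/18 + 2*(-3))/(-529) = (-1/18 - 6)*(-1/529) = -109/18*(-1/529) = 109/9522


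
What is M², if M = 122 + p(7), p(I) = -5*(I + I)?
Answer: 2704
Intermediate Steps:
p(I) = -10*I
M = 52 (M = 122 - 10*7 = 122 - 70 = 52)
M² = 52² = 2704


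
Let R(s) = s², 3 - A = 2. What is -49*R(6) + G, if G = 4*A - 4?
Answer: -1764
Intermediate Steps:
A = 1 (A = 3 - 1*2 = 3 - 2 = 1)
G = 0 (G = 4*1 - 4 = 4 - 4 = 0)
-49*R(6) + G = -49*6² + 0 = -49*36 + 0 = -1764 + 0 = -1764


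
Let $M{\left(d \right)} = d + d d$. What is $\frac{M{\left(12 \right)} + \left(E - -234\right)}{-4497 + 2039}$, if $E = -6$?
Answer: $- \frac{192}{1229} \approx -0.15622$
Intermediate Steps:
$M{\left(d \right)} = d + d^{2}$
$\frac{M{\left(12 \right)} + \left(E - -234\right)}{-4497 + 2039} = \frac{12 \left(1 + 12\right) - -228}{-4497 + 2039} = \frac{12 \cdot 13 + \left(-6 + 234\right)}{-2458} = \left(156 + 228\right) \left(- \frac{1}{2458}\right) = 384 \left(- \frac{1}{2458}\right) = - \frac{192}{1229}$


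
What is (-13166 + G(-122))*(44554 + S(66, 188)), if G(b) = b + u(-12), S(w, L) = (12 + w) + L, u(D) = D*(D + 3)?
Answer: -590727600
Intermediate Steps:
u(D) = D*(3 + D)
S(w, L) = 12 + L + w
G(b) = 108 + b (G(b) = b - 12*(3 - 12) = b - 12*(-9) = b + 108 = 108 + b)
(-13166 + G(-122))*(44554 + S(66, 188)) = (-13166 + (108 - 122))*(44554 + (12 + 188 + 66)) = (-13166 - 14)*(44554 + 266) = -13180*44820 = -590727600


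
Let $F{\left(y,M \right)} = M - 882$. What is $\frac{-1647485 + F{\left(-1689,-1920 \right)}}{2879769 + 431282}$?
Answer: $- \frac{1650287}{3311051} \approx -0.49842$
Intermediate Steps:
$F{\left(y,M \right)} = -882 + M$ ($F{\left(y,M \right)} = M - 882 = -882 + M$)
$\frac{-1647485 + F{\left(-1689,-1920 \right)}}{2879769 + 431282} = \frac{-1647485 - 2802}{2879769 + 431282} = \frac{-1647485 - 2802}{3311051} = \left(-1650287\right) \frac{1}{3311051} = - \frac{1650287}{3311051}$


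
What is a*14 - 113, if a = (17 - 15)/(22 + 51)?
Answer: -8221/73 ≈ -112.62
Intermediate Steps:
a = 2/73 ≈ 0.027397
a*14 - 113 = (2/73)*14 - 113 = 28/73 - 113 = -8221/73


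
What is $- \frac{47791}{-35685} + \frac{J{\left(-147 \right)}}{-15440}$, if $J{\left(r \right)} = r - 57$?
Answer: $\frac{37258639}{27548820} \approx 1.3525$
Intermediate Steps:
$J{\left(r \right)} = -57 + r$
$- \frac{47791}{-35685} + \frac{J{\left(-147 \right)}}{-15440} = - \frac{47791}{-35685} + \frac{-57 - 147}{-15440} = \left(-47791\right) \left(- \frac{1}{35685}\right) - - \frac{51}{3860} = \frac{47791}{35685} + \frac{51}{3860} = \frac{37258639}{27548820}$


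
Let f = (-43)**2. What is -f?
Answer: -1849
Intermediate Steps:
f = 1849
-f = -1*1849 = -1849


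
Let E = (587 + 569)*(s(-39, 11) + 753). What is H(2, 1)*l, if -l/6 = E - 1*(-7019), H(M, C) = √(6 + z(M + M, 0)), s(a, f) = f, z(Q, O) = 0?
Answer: -5341218*√6 ≈ -1.3083e+7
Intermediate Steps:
E = 883184 (E = (587 + 569)*(11 + 753) = 1156*764 = 883184)
H(M, C) = √6 (H(M, C) = √(6 + 0) = √6)
l = -5341218 (l = -6*(883184 - 1*(-7019)) = -6*(883184 + 7019) = -6*890203 = -5341218)
H(2, 1)*l = √6*(-5341218) = -5341218*√6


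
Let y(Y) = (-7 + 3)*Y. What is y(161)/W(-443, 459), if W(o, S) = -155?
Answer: 644/155 ≈ 4.1548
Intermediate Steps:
y(Y) = -4*Y
y(161)/W(-443, 459) = -4*161/(-155) = -644*(-1/155) = 644/155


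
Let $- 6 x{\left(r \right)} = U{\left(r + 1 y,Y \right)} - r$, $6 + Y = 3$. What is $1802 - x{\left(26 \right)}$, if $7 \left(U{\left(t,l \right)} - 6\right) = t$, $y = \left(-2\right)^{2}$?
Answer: $\frac{37787}{21} \approx 1799.4$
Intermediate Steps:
$y = 4$
$Y = -3$ ($Y = -6 + 3 = -3$)
$U{\left(t,l \right)} = 6 + \frac{t}{7}$
$x{\left(r \right)} = - \frac{23}{21} + \frac{r}{7}$ ($x{\left(r \right)} = - \frac{\left(6 + \frac{r + 1 \cdot 4}{7}\right) - r}{6} = - \frac{\left(6 + \frac{r + 4}{7}\right) - r}{6} = - \frac{\left(6 + \frac{4 + r}{7}\right) - r}{6} = - \frac{\left(6 + \left(\frac{4}{7} + \frac{r}{7}\right)\right) - r}{6} = - \frac{\left(\frac{46}{7} + \frac{r}{7}\right) - r}{6} = - \frac{\frac{46}{7} - \frac{6 r}{7}}{6} = - \frac{23}{21} + \frac{r}{7}$)
$1802 - x{\left(26 \right)} = 1802 - \left(- \frac{23}{21} + \frac{1}{7} \cdot 26\right) = 1802 - \left(- \frac{23}{21} + \frac{26}{7}\right) = 1802 - \frac{55}{21} = \frac{37787}{21}$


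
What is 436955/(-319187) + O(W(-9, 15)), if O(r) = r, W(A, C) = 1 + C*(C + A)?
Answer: 28609062/319187 ≈ 89.631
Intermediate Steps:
W(A, C) = 1 + C*(A + C)
436955/(-319187) + O(W(-9, 15)) = 436955/(-319187) + (1 + 15² - 9*15) = 436955*(-1/319187) + (1 + 225 - 135) = -436955/319187 + 91 = 28609062/319187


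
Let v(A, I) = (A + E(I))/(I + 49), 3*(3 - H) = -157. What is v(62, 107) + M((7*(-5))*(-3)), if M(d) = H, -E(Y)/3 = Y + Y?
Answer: 671/13 ≈ 51.615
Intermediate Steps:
E(Y) = -6*Y (E(Y) = -3*(Y + Y) = -6*Y)
H = 166/3 (H = 3 - 1/3*(-157) = 3 + 157/3 = 166/3 ≈ 55.333)
M(d) = 166/3
v(A, I) = (A - 6*I)/(49 + I) (v(A, I) = (A - 6*I)/(I + 49) = (A - 6*I)/(49 + I))
v(62, 107) + M((7*(-5))*(-3)) = (62 - 6*107)/(49 + 107) + 166/3 = (62 - 642)/156 + 166/3 = (1/156)*(-580) + 166/3 = -145/39 + 166/3 = 671/13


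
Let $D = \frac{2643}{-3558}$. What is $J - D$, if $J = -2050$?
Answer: $- \frac{2430419}{1186} \approx -2049.3$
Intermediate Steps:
$D = - \frac{881}{1186}$ ($D = 2643 \left(- \frac{1}{3558}\right) = - \frac{881}{1186} \approx -0.74283$)
$J - D = -2050 - - \frac{881}{1186} = -2050 + \frac{881}{1186} = - \frac{2430419}{1186}$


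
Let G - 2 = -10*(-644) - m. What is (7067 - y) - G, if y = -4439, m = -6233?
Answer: -1169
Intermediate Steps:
G = 12675 (G = 2 + (-10*(-644) - 1*(-6233)) = 2 + (6440 + 6233) = 2 + 12673 = 12675)
(7067 - y) - G = (7067 - 1*(-4439)) - 1*12675 = (7067 + 4439) - 12675 = 11506 - 12675 = -1169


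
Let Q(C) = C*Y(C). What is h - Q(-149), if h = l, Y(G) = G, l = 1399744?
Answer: 1377543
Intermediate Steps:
h = 1399744
Q(C) = C² (Q(C) = C*C = C²)
h - Q(-149) = 1399744 - 1*(-149)² = 1399744 - 1*22201 = 1399744 - 22201 = 1377543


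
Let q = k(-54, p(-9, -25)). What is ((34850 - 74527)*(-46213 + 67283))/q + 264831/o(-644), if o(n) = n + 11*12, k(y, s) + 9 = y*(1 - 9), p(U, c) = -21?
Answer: -428141151193/216576 ≈ -1.9769e+6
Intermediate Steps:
k(y, s) = -9 - 8*y (k(y, s) = -9 + y*(1 - 9) = -9 + y*(-8) = -9 - 8*y)
o(n) = 132 + n (o(n) = n + 132 = 132 + n)
q = 423 (q = -9 - 8*(-54) = -9 + 432 = 423)
((34850 - 74527)*(-46213 + 67283))/q + 264831/o(-644) = ((34850 - 74527)*(-46213 + 67283))/423 + 264831/(132 - 644) = -39677*21070*(1/423) + 264831/(-512) = -835994390*1/423 + 264831*(-1/512) = -835994390/423 - 264831/512 = -428141151193/216576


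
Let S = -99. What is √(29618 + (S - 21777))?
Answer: 7*√158 ≈ 87.989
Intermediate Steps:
S = -99 (S = -1*99 = -99)
√(29618 + (S - 21777)) = √(29618 + (-99 - 21777)) = √(29618 - 21876) = √7742 = 7*√158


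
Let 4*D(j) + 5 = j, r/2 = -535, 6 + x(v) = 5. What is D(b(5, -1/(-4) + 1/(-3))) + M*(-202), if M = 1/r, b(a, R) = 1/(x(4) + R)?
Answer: -35943/27820 ≈ -1.2920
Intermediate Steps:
x(v) = -1 (x(v) = -6 + 5 = -1)
b(a, R) = 1/(-1 + R)
r = -1070 (r = 2*(-535) = -1070)
D(j) = -5/4 + j/4
M = -1/1070 (M = 1/(-1070) = -1/1070 ≈ -0.00093458)
D(b(5, -1/(-4) + 1/(-3))) + M*(-202) = (-5/4 + 1/(4*(-1 + (-1/(-4) + 1/(-3))))) - 1/1070*(-202) = (-5/4 + 1/(4*(-1 + (-1*(-1/4) + 1*(-1/3))))) + 101/535 = (-5/4 + 1/(4*(-1 + (1/4 - 1/3)))) + 101/535 = (-5/4 + 1/(4*(-1 - 1/12))) + 101/535 = (-5/4 + 1/(4*(-13/12))) + 101/535 = (-5/4 + (1/4)*(-12/13)) + 101/535 = (-5/4 - 3/13) + 101/535 = -77/52 + 101/535 = -35943/27820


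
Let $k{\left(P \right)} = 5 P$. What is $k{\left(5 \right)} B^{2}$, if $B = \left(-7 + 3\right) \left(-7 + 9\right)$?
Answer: $1600$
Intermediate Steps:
$B = -8$ ($B = \left(-4\right) 2 = -8$)
$k{\left(5 \right)} B^{2} = 5 \cdot 5 \left(-8\right)^{2} = 25 \cdot 64 = 1600$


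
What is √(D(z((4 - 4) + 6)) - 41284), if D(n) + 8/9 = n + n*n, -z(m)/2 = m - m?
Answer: 2*I*√92891/3 ≈ 203.19*I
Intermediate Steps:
z(m) = 0 (z(m) = -2*(m - m) = -2*0 = 0)
D(n) = -8/9 + n + n² (D(n) = -8/9 + (n + n*n) = -8/9 + (n + n²) = -8/9 + n + n²)
√(D(z((4 - 4) + 6)) - 41284) = √((-8/9 + 0 + 0²) - 41284) = √((-8/9 + 0 + 0) - 41284) = √(-8/9 - 41284) = √(-371564/9) = 2*I*√92891/3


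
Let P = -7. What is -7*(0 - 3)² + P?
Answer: -70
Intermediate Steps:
-7*(0 - 3)² + P = -7*(0 - 3)² - 7 = -7*(-3)² - 7 = -7*9 - 7 = -63 - 7 = -70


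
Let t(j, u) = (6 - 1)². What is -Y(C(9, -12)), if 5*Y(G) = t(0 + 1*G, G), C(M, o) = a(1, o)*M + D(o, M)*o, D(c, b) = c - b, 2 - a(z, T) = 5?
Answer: -5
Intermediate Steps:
a(z, T) = -3 (a(z, T) = 2 - 1*5 = 2 - 5 = -3)
C(M, o) = -3*M + o*(o - M) (C(M, o) = -3*M + (o - M)*o = -3*M + o*(o - M))
t(j, u) = 25 (t(j, u) = 5² = 25)
Y(G) = 5 (Y(G) = (⅕)*25 = 5)
-Y(C(9, -12)) = -1*5 = -5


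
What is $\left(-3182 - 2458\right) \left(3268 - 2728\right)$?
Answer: $-3045600$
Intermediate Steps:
$\left(-3182 - 2458\right) \left(3268 - 2728\right) = \left(-5640\right) 540 = -3045600$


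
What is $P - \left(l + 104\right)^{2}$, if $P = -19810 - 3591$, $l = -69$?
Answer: $-24626$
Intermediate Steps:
$P = -23401$
$P - \left(l + 104\right)^{2} = -23401 - \left(-69 + 104\right)^{2} = -23401 - 35^{2} = -23401 - 1225 = -24626$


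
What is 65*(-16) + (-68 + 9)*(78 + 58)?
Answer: -9064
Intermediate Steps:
65*(-16) + (-68 + 9)*(78 + 58) = -1040 - 59*136 = -1040 - 8024 = -9064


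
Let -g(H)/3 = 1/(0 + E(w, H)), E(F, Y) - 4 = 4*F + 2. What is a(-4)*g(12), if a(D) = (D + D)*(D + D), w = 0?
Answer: -32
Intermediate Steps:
E(F, Y) = 6 + 4*F (E(F, Y) = 4 + (4*F + 2) = 4 + (2 + 4*F) = 6 + 4*F)
g(H) = -½ (g(H) = -3/(0 + (6 + 4*0)) = -3/(0 + (6 + 0)) = -3/(0 + 6) = -3/6 = -3*⅙ = -½)
a(D) = 4*D² (a(D) = (2*D)*(2*D) = 4*D²)
a(-4)*g(12) = (4*(-4)²)*(-½) = (4*16)*(-½) = 64*(-½) = -32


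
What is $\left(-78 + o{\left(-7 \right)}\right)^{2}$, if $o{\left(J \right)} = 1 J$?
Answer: $7225$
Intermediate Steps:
$o{\left(J \right)} = J$
$\left(-78 + o{\left(-7 \right)}\right)^{2} = \left(-78 - 7\right)^{2} = \left(-85\right)^{2} = 7225$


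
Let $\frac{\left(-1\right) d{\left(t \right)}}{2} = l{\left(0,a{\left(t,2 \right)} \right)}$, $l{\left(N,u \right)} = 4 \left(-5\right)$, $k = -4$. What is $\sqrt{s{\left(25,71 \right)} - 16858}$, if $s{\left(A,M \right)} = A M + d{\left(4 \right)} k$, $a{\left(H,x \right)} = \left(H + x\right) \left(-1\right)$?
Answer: $i \sqrt{15243} \approx 123.46 i$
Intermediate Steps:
$a{\left(H,x \right)} = - H - x$
$l{\left(N,u \right)} = -20$
$d{\left(t \right)} = 40$ ($d{\left(t \right)} = \left(-2\right) \left(-20\right) = 40$)
$s{\left(A,M \right)} = -160 + A M$ ($s{\left(A,M \right)} = A M + 40 \left(-4\right) = A M - 160 = -160 + A M$)
$\sqrt{s{\left(25,71 \right)} - 16858} = \sqrt{\left(-160 + 25 \cdot 71\right) - 16858} = \sqrt{\left(-160 + 1775\right) - 16858} = \sqrt{1615 - 16858} = \sqrt{-15243} = i \sqrt{15243}$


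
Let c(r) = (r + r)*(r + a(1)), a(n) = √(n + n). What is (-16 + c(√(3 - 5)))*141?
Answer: -2820 + 564*I ≈ -2820.0 + 564.0*I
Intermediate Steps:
a(n) = √2*√n (a(n) = √(2*n) = √2*√n)
c(r) = 2*r*(r + √2) (c(r) = (r + r)*(r + √2*√1) = (2*r)*(r + √2*1) = (2*r)*(r + √2) = 2*r*(r + √2))
(-16 + c(√(3 - 5)))*141 = (-16 + 2*√(3 - 5)*(√(3 - 5) + √2))*141 = (-16 + 2*√(-2)*(√(-2) + √2))*141 = (-16 + 2*(I*√2)*(I*√2 + √2))*141 = (-16 + 2*(I*√2)*(√2 + I*√2))*141 = (-16 + 2*I*√2*(√2 + I*√2))*141 = -2256 + 282*I*√2*(√2 + I*√2)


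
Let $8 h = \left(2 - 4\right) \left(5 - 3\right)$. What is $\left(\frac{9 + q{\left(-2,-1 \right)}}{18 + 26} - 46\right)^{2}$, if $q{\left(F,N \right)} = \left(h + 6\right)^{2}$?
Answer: $\frac{63027721}{30976} \approx 2034.7$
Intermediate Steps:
$h = - \frac{1}{2}$ ($h = \frac{\left(2 - 4\right) \left(5 - 3\right)}{8} = \frac{\left(-2\right) 2}{8} = \frac{1}{8} \left(-4\right) = - \frac{1}{2} \approx -0.5$)
$q{\left(F,N \right)} = \frac{121}{4}$ ($q{\left(F,N \right)} = \left(- \frac{1}{2} + 6\right)^{2} = \left(\frac{11}{2}\right)^{2} = \frac{121}{4}$)
$\left(\frac{9 + q{\left(-2,-1 \right)}}{18 + 26} - 46\right)^{2} = \left(\frac{9 + \frac{121}{4}}{18 + 26} - 46\right)^{2} = \left(\frac{157}{4 \cdot 44} - 46\right)^{2} = \left(\frac{157}{4} \cdot \frac{1}{44} - 46\right)^{2} = \left(\frac{157}{176} - 46\right)^{2} = \left(- \frac{7939}{176}\right)^{2} = \frac{63027721}{30976}$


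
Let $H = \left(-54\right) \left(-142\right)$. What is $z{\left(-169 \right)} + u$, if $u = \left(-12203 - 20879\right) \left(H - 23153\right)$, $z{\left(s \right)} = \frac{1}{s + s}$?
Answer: $\frac{173148872259}{338} \approx 5.1227 \cdot 10^{8}$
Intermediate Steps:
$H = 7668$
$z{\left(s \right)} = \frac{1}{2 s}$
$u = 512274770$ ($u = \left(-12203 - 20879\right) \left(7668 - 23153\right) = \left(-33082\right) \left(-15485\right) = 512274770$)
$z{\left(-169 \right)} + u = \frac{1}{2 \left(-169\right)} + 512274770 = \frac{1}{2} \left(- \frac{1}{169}\right) + 512274770 = - \frac{1}{338} + 512274770 = \frac{173148872259}{338}$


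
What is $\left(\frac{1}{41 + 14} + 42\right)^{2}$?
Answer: $\frac{5340721}{3025} \approx 1765.5$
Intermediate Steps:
$\left(\frac{1}{41 + 14} + 42\right)^{2} = \left(\frac{1}{55} + 42\right)^{2} = \left(\frac{2311}{55}\right)^{2} = \frac{5340721}{3025}$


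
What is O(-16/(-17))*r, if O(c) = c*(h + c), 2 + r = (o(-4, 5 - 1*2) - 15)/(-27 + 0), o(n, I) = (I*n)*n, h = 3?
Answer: -31088/2601 ≈ -11.952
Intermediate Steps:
o(n, I) = I*n²
r = -29/9 (r = -2 + ((5 - 1*2)*(-4)² - 15)/(-27 + 0) = -2 + ((5 - 2)*16 - 15)/(-27) = -2 + (3*16 - 15)*(-1/27) = -2 + (48 - 15)*(-1/27) = -2 + 33*(-1/27) = -2 - 11/9 = -29/9 ≈ -3.2222)
O(c) = c*(3 + c)
O(-16/(-17))*r = ((-16/(-17))*(3 - 16/(-17)))*(-29/9) = ((-16*(-1/17))*(3 - 16*(-1/17)))*(-29/9) = (16*(3 + 16/17)/17)*(-29/9) = ((16/17)*(67/17))*(-29/9) = (1072/289)*(-29/9) = -31088/2601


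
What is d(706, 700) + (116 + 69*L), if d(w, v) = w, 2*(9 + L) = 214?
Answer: 7584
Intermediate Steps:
L = 98 (L = -9 + (½)*214 = -9 + 107 = 98)
d(706, 700) + (116 + 69*L) = 706 + (116 + 69*98) = 706 + (116 + 6762) = 706 + 6878 = 7584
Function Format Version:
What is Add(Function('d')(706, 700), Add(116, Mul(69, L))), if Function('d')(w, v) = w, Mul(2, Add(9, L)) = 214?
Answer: 7584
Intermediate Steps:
L = 98 (L = Add(-9, Mul(Rational(1, 2), 214)) = Add(-9, 107) = 98)
Add(Function('d')(706, 700), Add(116, Mul(69, L))) = Add(706, Add(116, Mul(69, 98))) = Add(706, Add(116, 6762)) = Add(706, 6878) = 7584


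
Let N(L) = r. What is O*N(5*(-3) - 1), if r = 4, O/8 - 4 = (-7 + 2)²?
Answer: 928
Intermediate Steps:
O = 232 (O = 32 + 8*(-7 + 2)² = 32 + 8*(-5)² = 32 + 8*25 = 32 + 200 = 232)
N(L) = 4
O*N(5*(-3) - 1) = 232*4 = 928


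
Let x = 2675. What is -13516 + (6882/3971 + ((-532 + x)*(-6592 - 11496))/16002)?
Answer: -72334001098/4538853 ≈ -15937.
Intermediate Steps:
-13516 + (6882/3971 + ((-532 + x)*(-6592 - 11496))/16002) = -13516 + (6882/3971 + ((-532 + 2675)*(-6592 - 11496))/16002) = -13516 + (6882*(1/3971) + (2143*(-18088))*(1/16002)) = -13516 + (6882/3971 - 38762584*1/16002) = -13516 + (6882/3971 - 2768756/1143) = -13516 - 10986863950/4538853 = -72334001098/4538853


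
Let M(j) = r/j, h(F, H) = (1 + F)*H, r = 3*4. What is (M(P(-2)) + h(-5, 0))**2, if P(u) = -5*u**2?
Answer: 9/25 ≈ 0.36000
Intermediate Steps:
r = 12
h(F, H) = H*(1 + F)
M(j) = 12/j
(M(P(-2)) + h(-5, 0))**2 = (12/((-5*(-2)**2)) + 0*(1 - 5))**2 = (12/((-5*4)) + 0*(-4))**2 = (12/(-20) + 0)**2 = (12*(-1/20) + 0)**2 = (-3/5 + 0)**2 = (-3/5)**2 = 9/25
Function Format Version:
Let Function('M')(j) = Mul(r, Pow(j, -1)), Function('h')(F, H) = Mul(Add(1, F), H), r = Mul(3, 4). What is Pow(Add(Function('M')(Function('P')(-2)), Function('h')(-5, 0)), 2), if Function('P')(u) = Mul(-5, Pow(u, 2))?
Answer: Rational(9, 25) ≈ 0.36000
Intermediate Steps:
r = 12
Function('h')(F, H) = Mul(H, Add(1, F))
Function('M')(j) = Mul(12, Pow(j, -1))
Pow(Add(Function('M')(Function('P')(-2)), Function('h')(-5, 0)), 2) = Pow(Add(Mul(12, Pow(Mul(-5, Pow(-2, 2)), -1)), Mul(0, Add(1, -5))), 2) = Pow(Add(Mul(12, Pow(Mul(-5, 4), -1)), Mul(0, -4)), 2) = Pow(Add(Mul(12, Pow(-20, -1)), 0), 2) = Pow(Add(Mul(12, Rational(-1, 20)), 0), 2) = Pow(Add(Rational(-3, 5), 0), 2) = Pow(Rational(-3, 5), 2) = Rational(9, 25)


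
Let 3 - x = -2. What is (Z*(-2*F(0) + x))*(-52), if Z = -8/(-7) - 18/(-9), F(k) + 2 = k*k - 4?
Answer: -19448/7 ≈ -2778.3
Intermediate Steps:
F(k) = -6 + k² (F(k) = -2 + (k*k - 4) = -2 + (k² - 4) = -2 + (-4 + k²) = -6 + k²)
x = 5 (x = 3 - 1*(-2) = 3 + 2 = 5)
Z = 22/7 (Z = -8*(-⅐) - 18*(-⅑) = 8/7 + 2 = 22/7 ≈ 3.1429)
(Z*(-2*F(0) + x))*(-52) = (22*(-2*(-6 + 0²) + 5)/7)*(-52) = (22*(-2*(-6 + 0) + 5)/7)*(-52) = (22*(-2*(-6) + 5)/7)*(-52) = (22*(12 + 5)/7)*(-52) = ((22/7)*17)*(-52) = (374/7)*(-52) = -19448/7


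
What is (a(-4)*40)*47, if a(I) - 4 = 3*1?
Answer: 13160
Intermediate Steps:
a(I) = 7 (a(I) = 4 + 3*1 = 4 + 3 = 7)
(a(-4)*40)*47 = (7*40)*47 = 280*47 = 13160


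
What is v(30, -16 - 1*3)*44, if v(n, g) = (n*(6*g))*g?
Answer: 2859120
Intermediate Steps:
v(n, g) = 6*n*g² (v(n, g) = (6*g*n)*g = 6*n*g²)
v(30, -16 - 1*3)*44 = (6*30*(-16 - 1*3)²)*44 = (6*30*(-16 - 3)²)*44 = (6*30*(-19)²)*44 = (6*30*361)*44 = 64980*44 = 2859120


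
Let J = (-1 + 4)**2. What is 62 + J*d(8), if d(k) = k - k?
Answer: 62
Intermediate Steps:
d(k) = 0
J = 9 (J = 3**2 = 9)
62 + J*d(8) = 62 + 9*0 = 62 + 0 = 62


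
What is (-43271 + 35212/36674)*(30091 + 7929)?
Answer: -30166692252420/18337 ≈ -1.6451e+9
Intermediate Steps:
(-43271 + 35212/36674)*(30091 + 7929) = (-43271 + 35212*(1/36674))*38020 = (-43271 + 17606/18337)*38020 = -793442721/18337*38020 = -30166692252420/18337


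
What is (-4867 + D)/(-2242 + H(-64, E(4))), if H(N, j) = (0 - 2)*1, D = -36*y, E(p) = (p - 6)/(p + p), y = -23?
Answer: 4039/2244 ≈ 1.7999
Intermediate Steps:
E(p) = (-6 + p)/(2*p) (E(p) = (-6 + p)/((2*p)) = (-6 + p)*(1/(2*p)) = (-6 + p)/(2*p))
D = 828 (D = -36*(-23) = 828)
H(N, j) = -2 (H(N, j) = -2*1 = -2)
(-4867 + D)/(-2242 + H(-64, E(4))) = (-4867 + 828)/(-2242 - 2) = -4039/(-2244) = -4039*(-1/2244) = 4039/2244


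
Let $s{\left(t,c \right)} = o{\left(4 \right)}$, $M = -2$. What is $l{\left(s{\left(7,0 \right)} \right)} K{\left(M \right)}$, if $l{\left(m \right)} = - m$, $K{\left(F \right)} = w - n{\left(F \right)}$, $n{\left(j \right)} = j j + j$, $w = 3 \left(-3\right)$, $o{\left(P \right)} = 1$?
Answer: $11$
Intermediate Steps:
$w = -9$
$n{\left(j \right)} = j + j^{2}$ ($n{\left(j \right)} = j^{2} + j = j + j^{2}$)
$s{\left(t,c \right)} = 1$
$K{\left(F \right)} = -9 - F \left(1 + F\right)$
$l{\left(s{\left(7,0 \right)} \right)} K{\left(M \right)} = \left(-1\right) 1 \left(-9 - - 2 \left(1 - 2\right)\right) = - (-9 - \left(-2\right) \left(-1\right)) = - (-9 - 2) = \left(-1\right) \left(-11\right) = 11$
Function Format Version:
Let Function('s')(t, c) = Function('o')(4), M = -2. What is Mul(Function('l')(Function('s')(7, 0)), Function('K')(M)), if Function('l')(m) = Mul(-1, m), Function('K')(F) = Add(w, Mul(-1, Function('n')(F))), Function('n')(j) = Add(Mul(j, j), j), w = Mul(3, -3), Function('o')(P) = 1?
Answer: 11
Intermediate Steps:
w = -9
Function('n')(j) = Add(j, Pow(j, 2)) (Function('n')(j) = Add(Pow(j, 2), j) = Add(j, Pow(j, 2)))
Function('s')(t, c) = 1
Function('K')(F) = Add(-9, Mul(-1, F, Add(1, F))) (Function('K')(F) = Add(-9, Mul(-1, Mul(F, Add(1, F)))) = Add(-9, Mul(-1, F, Add(1, F))))
Mul(Function('l')(Function('s')(7, 0)), Function('K')(M)) = Mul(Mul(-1, 1), Add(-9, Mul(-1, -2, Add(1, -2)))) = Mul(-1, Add(-9, Mul(-1, -2, -1))) = Mul(-1, Add(-9, -2)) = Mul(-1, -11) = 11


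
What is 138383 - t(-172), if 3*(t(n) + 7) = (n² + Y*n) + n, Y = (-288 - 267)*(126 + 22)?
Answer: -4580774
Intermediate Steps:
Y = -82140 (Y = -555*148 = -82140)
t(n) = -7 - 82139*n/3 + n²/3 (t(n) = -7 + ((n² - 82140*n) + n)/3 = -7 + (n² - 82139*n)/3 = -7 + (-82139*n/3 + n²/3) = -7 - 82139*n/3 + n²/3)
138383 - t(-172) = 138383 - (-7 - 82139/3*(-172) + (⅓)*(-172)²) = 138383 - (-7 + 14127908/3 + (⅓)*29584) = 138383 - (-7 + 14127908/3 + 29584/3) = 138383 - 1*4719157 = 138383 - 4719157 = -4580774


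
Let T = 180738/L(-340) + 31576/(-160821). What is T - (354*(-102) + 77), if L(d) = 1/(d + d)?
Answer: -19759402300765/160821 ≈ -1.2287e+8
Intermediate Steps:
L(d) = 1/(2*d)
T = -19765196842216/160821 (T = 180738/(((½)/(-340))) + 31576/(-160821) = 180738/(((½)*(-1/340))) + 31576*(-1/160821) = 180738/(-1/680) - 31576/160821 = 180738*(-680) - 31576/160821 = -122901840 - 31576/160821 = -19765196842216/160821 ≈ -1.2290e+8)
T - (354*(-102) + 77) = -19765196842216/160821 - (354*(-102) + 77) = -19765196842216/160821 - (-36108 + 77) = -19765196842216/160821 - 1*(-36031) = -19765196842216/160821 + 36031 = -19759402300765/160821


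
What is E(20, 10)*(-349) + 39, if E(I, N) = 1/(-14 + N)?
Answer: 505/4 ≈ 126.25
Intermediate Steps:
E(20, 10)*(-349) + 39 = -349/(-14 + 10) + 39 = -349/(-4) + 39 = -¼*(-349) + 39 = 349/4 + 39 = 505/4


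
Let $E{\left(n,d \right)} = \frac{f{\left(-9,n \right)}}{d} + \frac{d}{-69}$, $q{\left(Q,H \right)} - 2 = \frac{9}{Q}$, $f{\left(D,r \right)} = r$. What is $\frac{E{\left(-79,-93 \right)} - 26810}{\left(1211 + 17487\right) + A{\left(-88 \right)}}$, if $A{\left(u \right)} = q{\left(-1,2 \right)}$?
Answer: $- \frac{57341890}{39980049} \approx -1.4343$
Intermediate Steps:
$q{\left(Q,H \right)} = 2 + \frac{9}{Q}$
$A{\left(u \right)} = -7$ ($A{\left(u \right)} = 2 + \frac{9}{-1} = 2 + 9 \left(-1\right) = 2 - 9 = -7$)
$E{\left(n,d \right)} = - \frac{d}{69} + \frac{n}{d}$ ($E{\left(n,d \right)} = \frac{n}{d} + \frac{d}{-69} = \frac{n}{d} + d \left(- \frac{1}{69}\right) = \frac{n}{d} - \frac{d}{69} = - \frac{d}{69} + \frac{n}{d}$)
$\frac{E{\left(-79,-93 \right)} - 26810}{\left(1211 + 17487\right) + A{\left(-88 \right)}} = \frac{\left(\left(- \frac{1}{69}\right) \left(-93\right) - \frac{79}{-93}\right) - 26810}{\left(1211 + 17487\right) - 7} = \frac{\left(\frac{31}{23} - - \frac{79}{93}\right) - 26810}{18698 - 7} = \frac{\left(\frac{31}{23} + \frac{79}{93}\right) - 26810}{18691} = \left(\frac{4700}{2139} - 26810\right) \frac{1}{18691} = \left(- \frac{57341890}{2139}\right) \frac{1}{18691} = - \frac{57341890}{39980049}$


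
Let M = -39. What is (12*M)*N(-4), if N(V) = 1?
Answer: -468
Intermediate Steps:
(12*M)*N(-4) = (12*(-39))*1 = -468*1 = -468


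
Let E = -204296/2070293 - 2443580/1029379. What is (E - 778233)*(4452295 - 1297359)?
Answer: -5232493456480979736652200/2131116138047 ≈ -2.4553e+12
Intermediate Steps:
E = -5269224581124/2131116138047 (E = -204296*1/2070293 - 2443580*1/1029379 = -204296/2070293 - 2443580/1029379 = -5269224581124/2131116138047 ≈ -2.4725)
(E - 778233)*(4452295 - 1297359) = (-5269224581124/2131116138047 - 778233)*(4452295 - 1297359) = -1658510174685312075/2131116138047*3154936 = -5232493456480979736652200/2131116138047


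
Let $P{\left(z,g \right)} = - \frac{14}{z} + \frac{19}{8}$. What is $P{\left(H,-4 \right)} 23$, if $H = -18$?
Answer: $\frac{5221}{72} \approx 72.514$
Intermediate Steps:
$P{\left(z,g \right)} = \frac{19}{8} - \frac{14}{z}$ ($P{\left(z,g \right)} = - \frac{14}{z} + 19 \cdot \frac{1}{8} = - \frac{14}{z} + \frac{19}{8} = \frac{19}{8} - \frac{14}{z}$)
$P{\left(H,-4 \right)} 23 = \left(\frac{19}{8} - \frac{14}{-18}\right) 23 = \left(\frac{19}{8} - - \frac{7}{9}\right) 23 = \left(\frac{19}{8} + \frac{7}{9}\right) 23 = \frac{227}{72} \cdot 23 = \frac{5221}{72}$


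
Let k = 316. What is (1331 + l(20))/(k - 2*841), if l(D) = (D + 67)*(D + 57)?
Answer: -4015/683 ≈ -5.8785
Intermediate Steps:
l(D) = (57 + D)*(67 + D) (l(D) = (67 + D)*(57 + D) = (57 + D)*(67 + D))
(1331 + l(20))/(k - 2*841) = (1331 + (3819 + 20² + 124*20))/(316 - 2*841) = (1331 + (3819 + 400 + 2480))/(316 - 1682) = (1331 + 6699)/(-1366) = 8030*(-1/1366) = -4015/683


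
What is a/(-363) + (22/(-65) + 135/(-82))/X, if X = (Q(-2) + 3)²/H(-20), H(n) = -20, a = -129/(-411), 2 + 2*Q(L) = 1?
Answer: 4208261017/662665575 ≈ 6.3505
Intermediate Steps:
Q(L) = -½ (Q(L) = -1 + (½)*1 = -1 + ½ = -½)
a = 43/137 (a = -129*(-1/411) = 43/137 ≈ 0.31387)
X = -5/16 (X = (-½ + 3)²/(-20) = (5/2)²*(-1/20) = (25/4)*(-1/20) = -5/16 ≈ -0.31250)
a/(-363) + (22/(-65) + 135/(-82))/X = (43/137)/(-363) + (22/(-65) + 135/(-82))/(-5/16) = (43/137)*(-1/363) + (22*(-1/65) + 135*(-1/82))*(-16/5) = -43/49731 + (-22/65 - 135/82)*(-16/5) = -43/49731 - 10579/5330*(-16/5) = -43/49731 + 84632/13325 = 4208261017/662665575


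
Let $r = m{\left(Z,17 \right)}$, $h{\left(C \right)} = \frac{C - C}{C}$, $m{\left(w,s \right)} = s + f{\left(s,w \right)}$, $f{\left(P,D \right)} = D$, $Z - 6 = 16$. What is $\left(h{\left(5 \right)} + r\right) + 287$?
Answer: $326$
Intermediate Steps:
$Z = 22$ ($Z = 6 + 16 = 22$)
$m{\left(w,s \right)} = s + w$
$h{\left(C \right)} = 0$ ($h{\left(C \right)} = \frac{0}{C} = 0$)
$r = 39$ ($r = 17 + 22 = 39$)
$\left(h{\left(5 \right)} + r\right) + 287 = \left(0 + 39\right) + 287 = 39 + 287 = 326$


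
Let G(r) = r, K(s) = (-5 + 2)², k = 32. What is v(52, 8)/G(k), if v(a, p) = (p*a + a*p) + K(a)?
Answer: 841/32 ≈ 26.281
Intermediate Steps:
K(s) = 9 (K(s) = (-3)² = 9)
v(a, p) = 9 + 2*a*p (v(a, p) = (p*a + a*p) + 9 = (a*p + a*p) + 9 = 2*a*p + 9 = 9 + 2*a*p)
v(52, 8)/G(k) = (9 + 2*52*8)/32 = (9 + 832)*(1/32) = 841*(1/32) = 841/32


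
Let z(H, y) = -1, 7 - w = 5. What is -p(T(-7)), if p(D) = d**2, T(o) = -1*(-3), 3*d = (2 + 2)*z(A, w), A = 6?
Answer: -16/9 ≈ -1.7778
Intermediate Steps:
w = 2 (w = 7 - 1*5 = 7 - 5 = 2)
d = -4/3 (d = ((2 + 2)*(-1))/3 = (4*(-1))/3 = (1/3)*(-4) = -4/3 ≈ -1.3333)
T(o) = 3
p(D) = 16/9 (p(D) = (-4/3)**2 = 16/9)
-p(T(-7)) = -1*16/9 = -16/9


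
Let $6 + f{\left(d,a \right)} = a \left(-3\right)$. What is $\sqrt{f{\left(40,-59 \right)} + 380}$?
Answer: $\sqrt{551} \approx 23.473$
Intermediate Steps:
$f{\left(d,a \right)} = -6 - 3 a$ ($f{\left(d,a \right)} = -6 + a \left(-3\right) = -6 - 3 a$)
$\sqrt{f{\left(40,-59 \right)} + 380} = \sqrt{\left(-6 - -177\right) + 380} = \sqrt{\left(-6 + 177\right) + 380} = \sqrt{171 + 380} = \sqrt{551}$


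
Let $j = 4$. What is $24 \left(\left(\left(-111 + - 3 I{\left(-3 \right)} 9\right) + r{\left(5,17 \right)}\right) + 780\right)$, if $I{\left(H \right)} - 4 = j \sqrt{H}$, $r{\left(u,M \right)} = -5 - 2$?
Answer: $13296 - 2592 i \sqrt{3} \approx 13296.0 - 4489.5 i$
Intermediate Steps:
$r{\left(u,M \right)} = -7$
$I{\left(H \right)} = 4 + 4 \sqrt{H}$
$24 \left(\left(\left(-111 + - 3 I{\left(-3 \right)} 9\right) + r{\left(5,17 \right)}\right) + 780\right) = 24 \left(\left(\left(-111 + - 3 \left(4 + 4 \sqrt{-3}\right) 9\right) - 7\right) + 780\right) = 24 \left(\left(\left(-111 + - 3 \left(4 + 4 i \sqrt{3}\right) 9\right) - 7\right) + 780\right) = 24 \left(\left(\left(-111 + \left(-12 - 12 i \sqrt{3}\right) 9\right) - 7\right) + 780\right) = 24 \left(\left(\left(-111 - \left(108 + 108 i \sqrt{3}\right)\right) - 7\right) + 780\right) = 24 \left(\left(\left(-219 - 108 i \sqrt{3}\right) - 7\right) + 780\right) = 24 \left(\left(-226 - 108 i \sqrt{3}\right) + 780\right) = 24 \left(554 - 108 i \sqrt{3}\right) = 13296 - 2592 i \sqrt{3}$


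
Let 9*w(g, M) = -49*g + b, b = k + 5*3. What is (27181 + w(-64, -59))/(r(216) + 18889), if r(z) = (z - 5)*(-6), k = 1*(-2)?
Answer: 247778/158607 ≈ 1.5622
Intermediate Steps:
k = -2
r(z) = 30 - 6*z (r(z) = (-5 + z)*(-6) = 30 - 6*z)
b = 13 (b = -2 + 5*3 = -2 + 15 = 13)
w(g, M) = 13/9 - 49*g/9 (w(g, M) = (-49*g + 13)/9 = (13 - 49*g)/9 = 13/9 - 49*g/9)
(27181 + w(-64, -59))/(r(216) + 18889) = (27181 + (13/9 - 49/9*(-64)))/((30 - 6*216) + 18889) = (27181 + (13/9 + 3136/9))/((30 - 1296) + 18889) = (27181 + 3149/9)/(-1266 + 18889) = (247778/9)/17623 = (247778/9)*(1/17623) = 247778/158607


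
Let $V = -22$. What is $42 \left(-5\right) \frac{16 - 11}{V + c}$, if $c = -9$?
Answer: $\frac{1050}{31} \approx 33.871$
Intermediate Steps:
$42 \left(-5\right) \frac{16 - 11}{V + c} = 42 \left(-5\right) \frac{16 - 11}{-22 - 9} = - 210 \frac{5}{-31} = - 210 \cdot 5 \left(- \frac{1}{31}\right) = \left(-210\right) \left(- \frac{5}{31}\right) = \frac{1050}{31}$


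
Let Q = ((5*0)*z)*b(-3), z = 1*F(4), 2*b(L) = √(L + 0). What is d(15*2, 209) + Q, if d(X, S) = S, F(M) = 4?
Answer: 209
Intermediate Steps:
b(L) = √L/2 (b(L) = √(L + 0)/2 = √L/2)
z = 4 (z = 1*4 = 4)
Q = 0 (Q = ((5*0)*4)*(√(-3)/2) = (0*4)*((I*√3)/2) = 0*(I*√3/2) = 0)
d(15*2, 209) + Q = 209 + 0 = 209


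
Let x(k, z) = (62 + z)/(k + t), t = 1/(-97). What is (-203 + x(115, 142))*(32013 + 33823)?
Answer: -24627865044/1859 ≈ -1.3248e+7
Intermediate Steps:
t = -1/97 ≈ -0.010309
x(k, z) = (62 + z)/(-1/97 + k) (x(k, z) = (62 + z)/(k - 1/97) = (62 + z)/(-1/97 + k))
(-203 + x(115, 142))*(32013 + 33823) = (-203 + 97*(62 + 142)/(-1 + 97*115))*(32013 + 33823) = (-203 + 97*204/(-1 + 11155))*65836 = (-203 + 97*204/11154)*65836 = (-203 + 97*(1/11154)*204)*65836 = (-203 + 3298/1859)*65836 = -374079/1859*65836 = -24627865044/1859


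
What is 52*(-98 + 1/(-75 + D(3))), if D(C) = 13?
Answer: -158002/31 ≈ -5096.8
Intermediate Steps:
52*(-98 + 1/(-75 + D(3))) = 52*(-98 + 1/(-75 + 13)) = 52*(-98 + 1/(-62)) = 52*(-98 - 1/62) = 52*(-6077/62) = -158002/31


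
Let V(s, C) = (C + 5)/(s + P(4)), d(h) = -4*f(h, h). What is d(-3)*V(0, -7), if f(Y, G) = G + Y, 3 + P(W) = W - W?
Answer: 16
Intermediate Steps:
P(W) = -3 (P(W) = -3 + (W - W) = -3 + 0 = -3)
d(h) = -8*h (d(h) = -4*(h + h) = -8*h)
V(s, C) = (5 + C)/(-3 + s) (V(s, C) = (C + 5)/(s - 3) = (5 + C)/(-3 + s))
d(-3)*V(0, -7) = (-8*(-3))*((5 - 7)/(-3 + 0)) = 24*(-2/(-3)) = 24*(-⅓*(-2)) = 24*(⅔) = 16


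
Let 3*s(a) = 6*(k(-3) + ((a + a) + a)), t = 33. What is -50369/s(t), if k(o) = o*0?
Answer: -4579/18 ≈ -254.39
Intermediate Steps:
k(o) = 0
s(a) = 6*a (s(a) = (6*(0 + ((a + a) + a)))/3 = (6*(0 + (2*a + a)))/3 = (6*(0 + 3*a))/3 = (6*(3*a))/3 = (18*a)/3 = 6*a)
-50369/s(t) = -50369/(6*33) = -50369/198 = -50369*1/198 = -4579/18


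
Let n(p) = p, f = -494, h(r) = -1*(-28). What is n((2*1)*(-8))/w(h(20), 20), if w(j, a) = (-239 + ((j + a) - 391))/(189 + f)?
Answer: -2440/291 ≈ -8.3849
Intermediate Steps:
h(r) = 28
w(j, a) = 126/61 - a/305 - j/305 (w(j, a) = (-239 + ((j + a) - 391))/(189 - 494) = (-239 + ((a + j) - 391))/(-305) = (-239 + (-391 + a + j))*(-1/305) = (-630 + a + j)*(-1/305) = 126/61 - a/305 - j/305)
n((2*1)*(-8))/w(h(20), 20) = ((2*1)*(-8))/(126/61 - 1/305*20 - 1/305*28) = (2*(-8))/(126/61 - 4/61 - 28/305) = -16/582/305 = -16*305/582 = -2440/291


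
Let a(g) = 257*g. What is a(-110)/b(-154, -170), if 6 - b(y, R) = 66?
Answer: 2827/6 ≈ 471.17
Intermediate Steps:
b(y, R) = -60 (b(y, R) = 6 - 1*66 = 6 - 66 = -60)
a(-110)/b(-154, -170) = (257*(-110))/(-60) = -28270*(-1/60) = 2827/6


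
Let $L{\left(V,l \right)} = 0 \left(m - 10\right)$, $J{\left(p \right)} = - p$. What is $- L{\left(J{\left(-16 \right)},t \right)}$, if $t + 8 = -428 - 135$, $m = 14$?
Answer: $0$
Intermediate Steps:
$t = -571$ ($t = -8 - 563 = -571$)
$L{\left(V,l \right)} = 0$ ($L{\left(V,l \right)} = 0 \left(14 - 10\right) = 0 \cdot 4 = 0$)
$- L{\left(J{\left(-16 \right)},t \right)} = \left(-1\right) 0 = 0$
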